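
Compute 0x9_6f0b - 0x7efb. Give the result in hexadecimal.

Subtract column by column in base 16:
  b-b → 0
  0-f → 1 (borrow)
  f-e-1 → 0
  6-7 → f (borrow)
  9-0-1 → 8

0x8f010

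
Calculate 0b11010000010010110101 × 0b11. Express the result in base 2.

Multiply each base-2 digit by 3, carrying:
  1×3 = 3 → write 1 carry 1
  0×3+1 = 1 → write 1
  1×3 = 3 → write 1 carry 1
  0×3+1 = 1 → write 1
  1×3 = 3 → write 1 carry 1
  1×3+1 = 4 → write 0 carry 2
  0×3+2 = 2 → write 0 carry 1
  1×3+1 = 4 → write 0 carry 2
  0×3+2 = 2 → write 0 carry 1
  0×3+1 = 1 → write 1
  1×3 = 3 → write 1 carry 1
  0×3+1 = 1 → write 1
  0×3 = 0 → write 0
  0×3 = 0 → write 0
  0×3 = 0 → write 0
  0×3 = 0 → write 0
  1×3 = 3 → write 1 carry 1
  0×3+1 = 1 → write 1
  1×3 = 3 → write 1 carry 1
  1×3+1 = 4 → write 0 carry 2
  remaining carry: 10

0b1001110000111000011111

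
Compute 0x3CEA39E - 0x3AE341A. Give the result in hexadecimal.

0x206F84

Subtract column by column in base 16:
  E-A → 4
  9-1 → 8
  3-4 → F (borrow)
  A-3-1 → 6
  E-E → 0
  C-A → 2
  3-3 → 0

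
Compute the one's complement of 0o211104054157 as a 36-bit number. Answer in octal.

Each oct digit d becomes 7−d:
  2→5, 1→6, 1→6, 1→6, 0→7, 4→3, 0→7, 5→2, 4→3, 1→6, 5→2, 7→0

0o566673723620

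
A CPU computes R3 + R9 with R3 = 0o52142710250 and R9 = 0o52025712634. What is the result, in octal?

0o124170623104

Add column by column in base 8, right to left:
  0+4 = 4
  5+3 = 0 carry 1
  2+6+1 = 1 carry 1
  0+2+1 = 3
  1+1 = 2
  7+7 = 6 carry 1
  2+5+1 = 0 carry 1
  4+2+1 = 7
  1+0 = 1
  2+2 = 4
  5+5 = 2 carry 1
  final carry 1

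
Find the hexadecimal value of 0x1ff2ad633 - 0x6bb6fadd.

Subtract column by column in base 16:
  3-d → 6 (borrow)
  3-d-1 → 5 (borrow)
  6-a-1 → b (borrow)
  d-f-1 → d (borrow)
  a-6-1 → 3
  2-b → 7 (borrow)
  f-b-1 → 3
  f-6 → 9
  1-0 → 1

0x19373db56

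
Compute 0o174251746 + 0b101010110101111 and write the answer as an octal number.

0b101010110101111 = 0o52657 in octal.
Add column by column in base 8, right to left:
  6+7 = 5 carry 1
  4+5+1 = 2 carry 1
  7+6+1 = 6 carry 1
  1+2+1 = 4
  5+5 = 2 carry 1
  2+0+1 = 3
  4+0 = 4
  7+0 = 7
  1+0 = 1

0o174324625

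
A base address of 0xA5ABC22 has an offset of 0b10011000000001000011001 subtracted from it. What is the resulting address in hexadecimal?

0xA0EBA09

0b10011000000001000011001 = 0x4C0219 in hexadecimal.
Subtract column by column in base 16:
  2-9 → 9 (borrow)
  2-1-1 → 0
  C-2 → A
  B-0 → B
  A-C → E (borrow)
  5-4-1 → 0
  A-0 → A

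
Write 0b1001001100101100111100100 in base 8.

Group the bits in threes: 001 001 001 100 101 100 111 100 100 → 111454744.

0o111454744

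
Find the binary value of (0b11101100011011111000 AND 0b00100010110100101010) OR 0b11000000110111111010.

0b11100000110111111010

0b11101100011011111000 AND 0b00100010110100101010 = 0b00100000010000101000.
Then OR with 0b11000000110111111010.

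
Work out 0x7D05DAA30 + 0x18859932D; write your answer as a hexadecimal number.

0x958B73D5D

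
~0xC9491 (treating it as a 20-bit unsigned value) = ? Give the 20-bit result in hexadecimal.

0x36B6E

Each hex digit d becomes F−d:
  C→3, 9→6, 4→B, 9→6, 1→E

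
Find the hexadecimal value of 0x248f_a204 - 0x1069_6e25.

0x142633df

Subtract column by column in base 16:
  4-5 → f (borrow)
  0-2-1 → d (borrow)
  2-e-1 → 3 (borrow)
  a-6-1 → 3
  f-9 → 6
  8-6 → 2
  4-0 → 4
  2-1 → 1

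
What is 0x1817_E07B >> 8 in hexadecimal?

0x1817E0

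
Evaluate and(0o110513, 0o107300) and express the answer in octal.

0o100100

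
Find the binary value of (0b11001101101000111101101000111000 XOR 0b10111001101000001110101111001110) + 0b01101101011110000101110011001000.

0b11100001011110111000111010111110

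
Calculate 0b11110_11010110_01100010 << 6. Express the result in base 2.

0b111101101011001100010000000

Left shift by 6: append 6 zero bits.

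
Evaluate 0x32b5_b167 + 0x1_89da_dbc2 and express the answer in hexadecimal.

0x1bc908d29

Add column by column in base 16, right to left:
  7+2 = 9
  6+c = 2 carry 1
  1+b+1 = d
  b+d = 8 carry 1
  5+a+1 = 0 carry 1
  b+d+1 = 9 carry 1
  2+9+1 = c
  3+8 = b
  0+1 = 1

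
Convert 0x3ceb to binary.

0b11110011101011

Expand each hex digit to 4 bits: 3=0011 c=1100 e=1110 b=1011.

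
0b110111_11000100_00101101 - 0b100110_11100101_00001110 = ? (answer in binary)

0b100001101111100011111

Subtract column by column in base 2:
  1-0 → 1
  0-1 → 1 (borrow)
  1-1-1 → 1 (borrow)
  1-1-1 → 1 (borrow)
  0-0-1 → 1 (borrow)
  1-0-1 → 0
  0-0 → 0
  0-0 → 0
  0-1 → 1 (borrow)
  0-0-1 → 1 (borrow)
  1-1-1 → 1 (borrow)
  0-0-1 → 1 (borrow)
  0-0-1 → 1 (borrow)
  0-1-1 → 0 (borrow)
  1-1-1 → 1 (borrow)
  1-1-1 → 1 (borrow)
  1-0-1 → 0
  1-1 → 0
  1-1 → 0
  0-0 → 0
  1-0 → 1
  1-1 → 0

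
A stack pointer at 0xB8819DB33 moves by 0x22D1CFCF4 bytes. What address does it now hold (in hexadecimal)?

0xDB536D827

Add column by column in base 16, right to left:
  3+4 = 7
  3+F = 2 carry 1
  B+C+1 = 8 carry 1
  D+F+1 = D carry 1
  9+C+1 = 6 carry 1
  1+1+1 = 3
  8+D = 5 carry 1
  8+2+1 = B
  B+2 = D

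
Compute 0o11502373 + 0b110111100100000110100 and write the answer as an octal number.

0o20446457

0b110111100100000110100 = 0o6744064 in octal.
Add column by column in base 8, right to left:
  3+4 = 7
  7+6 = 5 carry 1
  3+0+1 = 4
  2+4 = 6
  0+4 = 4
  5+7 = 4 carry 1
  1+6+1 = 0 carry 1
  1+0+1 = 2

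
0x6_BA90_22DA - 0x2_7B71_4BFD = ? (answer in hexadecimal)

Subtract column by column in base 16:
  A-D → D (borrow)
  D-F-1 → D (borrow)
  2-B-1 → 6 (borrow)
  2-4-1 → D (borrow)
  0-1-1 → E (borrow)
  9-7-1 → 1
  A-B → F (borrow)
  B-7-1 → 3
  6-2 → 4

0x43F1ED6DD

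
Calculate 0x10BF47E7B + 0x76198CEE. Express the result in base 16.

Add column by column in base 16, right to left:
  B+E = 9 carry 1
  7+E+1 = 6 carry 1
  E+C+1 = B carry 1
  7+8+1 = 0 carry 1
  4+9+1 = E
  F+1 = 0 carry 1
  B+6+1 = 2 carry 1
  0+7+1 = 8
  1+0 = 1

0x1820E0B69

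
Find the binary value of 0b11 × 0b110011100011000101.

0b10011010101001001111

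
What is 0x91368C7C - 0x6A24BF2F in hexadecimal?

0x2711CD4D

Subtract column by column in base 16:
  C-F → D (borrow)
  7-2-1 → 4
  C-F → D (borrow)
  8-B-1 → C (borrow)
  6-4-1 → 1
  3-2 → 1
  1-A → 7 (borrow)
  9-6-1 → 2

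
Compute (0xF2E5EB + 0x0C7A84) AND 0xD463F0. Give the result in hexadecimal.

0xD46060

Add column by column in base 16, right to left:
  B+4 = F
  E+8 = 6 carry 1
  5+A+1 = 0 carry 1
  E+7+1 = 6 carry 1
  2+C+1 = F
  F+0 = F
Sum = 0xFF606F; now AND with 0xD463F0:
  F&D=D, F&4=4, 6&6=6, 0&3=0, 6&F=6, F&0=0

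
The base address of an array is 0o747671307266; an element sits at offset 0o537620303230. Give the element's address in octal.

0o1507511612516

Add column by column in base 8, right to left:
  6+0 = 6
  6+3 = 1 carry 1
  2+2+1 = 5
  7+3 = 2 carry 1
  0+0+1 = 1
  3+3 = 6
  1+0 = 1
  7+2 = 1 carry 1
  6+6+1 = 5 carry 1
  7+7+1 = 7 carry 1
  4+3+1 = 0 carry 1
  7+5+1 = 5 carry 1
  final carry 1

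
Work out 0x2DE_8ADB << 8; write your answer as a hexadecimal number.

0x2DE8ADB00

Shifting left by 8 bits = 2 hex digits: append 2 zeros.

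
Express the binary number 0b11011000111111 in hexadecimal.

0x363F

Group the bits into nibbles: 0011 0110 0011 1111 → 363F.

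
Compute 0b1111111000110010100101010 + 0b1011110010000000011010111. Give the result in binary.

0b11011101010110011000000001

Add column by column in base 2, right to left:
  0+1 = 1
  1+1 = 0 carry 1
  0+1+1 = 0 carry 1
  1+0+1 = 0 carry 1
  0+1+1 = 0 carry 1
  1+0+1 = 0 carry 1
  0+1+1 = 0 carry 1
  0+1+1 = 0 carry 1
  1+0+1 = 0 carry 1
  0+0+1 = 1
  1+0 = 1
  0+0 = 0
  0+0 = 0
  1+0 = 1
  1+0 = 1
  0+0 = 0
  0+1 = 1
  0+0 = 0
  1+0 = 1
  1+1 = 0 carry 1
  1+1+1 = 1 carry 1
  1+1+1 = 1 carry 1
  1+1+1 = 1 carry 1
  1+0+1 = 0 carry 1
  1+1+1 = 1 carry 1
  final carry 1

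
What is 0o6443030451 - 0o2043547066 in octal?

0o4377261363

Subtract column by column in base 8:
  1-6 → 3 (borrow)
  5-6-1 → 6 (borrow)
  4-0-1 → 3
  0-7 → 1 (borrow)
  3-4-1 → 6 (borrow)
  0-5-1 → 2 (borrow)
  3-3-1 → 7 (borrow)
  4-4-1 → 7 (borrow)
  4-0-1 → 3
  6-2 → 4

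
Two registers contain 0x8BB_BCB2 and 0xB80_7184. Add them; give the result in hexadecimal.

Add column by column in base 16, right to left:
  2+4 = 6
  B+8 = 3 carry 1
  C+1+1 = E
  B+7 = 2 carry 1
  B+0+1 = C
  B+8 = 3 carry 1
  8+B+1 = 4 carry 1
  final carry 1

0x143C2E36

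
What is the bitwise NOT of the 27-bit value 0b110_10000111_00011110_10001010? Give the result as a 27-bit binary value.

0b001011110001110000101110101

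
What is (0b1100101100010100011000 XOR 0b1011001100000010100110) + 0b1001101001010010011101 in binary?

First 0b1100101100010100011000 XOR 0b1011001100000010100110 = 0b0111100000010110111110.
Add column by column in base 2, right to left:
  0+1 = 1
  1+0 = 1
  1+1 = 0 carry 1
  1+1+1 = 1 carry 1
  1+1+1 = 1 carry 1
  1+0+1 = 0 carry 1
  0+0+1 = 1
  1+1 = 0 carry 1
  1+0+1 = 0 carry 1
  0+0+1 = 1
  1+1 = 0 carry 1
  0+0+1 = 1
  0+1 = 1
  0+0 = 0
  0+0 = 0
  0+1 = 1
  0+0 = 0
  1+1 = 0 carry 1
  1+1+1 = 1 carry 1
  1+0+1 = 0 carry 1
  1+0+1 = 0 carry 1
  0+1+1 = 0 carry 1
  final carry 1

0b10001001001101001011011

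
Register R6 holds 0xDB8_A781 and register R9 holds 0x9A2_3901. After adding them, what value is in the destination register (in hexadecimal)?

0x175AE082

Add column by column in base 16, right to left:
  1+1 = 2
  8+0 = 8
  7+9 = 0 carry 1
  A+3+1 = E
  8+2 = A
  B+A = 5 carry 1
  D+9+1 = 7 carry 1
  final carry 1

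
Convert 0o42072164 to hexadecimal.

Each octal digit is 3 bits: 4=100 2=010 0=000 7=111 2=010 1=001 6=110 4=100.
Group the bits into nibbles: 1000 1000 0111 0100 0111 0100 → 887474.

0x887474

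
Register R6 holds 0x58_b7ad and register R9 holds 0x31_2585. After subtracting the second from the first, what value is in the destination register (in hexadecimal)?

Subtract column by column in base 16:
  d-5 → 8
  a-8 → 2
  7-5 → 2
  b-2 → 9
  8-1 → 7
  5-3 → 2

0x279228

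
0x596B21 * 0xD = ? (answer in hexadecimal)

Multiply each base-16 digit by 13, carrying:
  1×13 = 13 → write D
  2×13 = 26 → write A carry 1
  B×13+1 = 144 → write 0 carry 9
  6×13+9 = 87 → write 7 carry 5
  9×13+5 = 122 → write A carry 7
  5×13+7 = 72 → write 8 carry 4
  remaining carry: 4

0x48A70AD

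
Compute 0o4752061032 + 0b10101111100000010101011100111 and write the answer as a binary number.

0b111101100110001000110100000001

0o4752061032 = 0b100111101010000110001000011010 in binary.
Add column by column in base 2, right to left:
  0+1 = 1
  1+1 = 0 carry 1
  0+1+1 = 0 carry 1
  1+0+1 = 0 carry 1
  1+0+1 = 0 carry 1
  0+1+1 = 0 carry 1
  0+1+1 = 0 carry 1
  0+1+1 = 0 carry 1
  0+0+1 = 1
  1+1 = 0 carry 1
  0+0+1 = 1
  0+1 = 1
  0+0 = 0
  1+1 = 0 carry 1
  1+0+1 = 0 carry 1
  0+0+1 = 1
  0+0 = 0
  0+0 = 0
  0+0 = 0
  1+0 = 1
  0+1 = 1
  1+1 = 0 carry 1
  0+1+1 = 0 carry 1
  1+1+1 = 1 carry 1
  1+1+1 = 1 carry 1
  1+0+1 = 0 carry 1
  1+1+1 = 1 carry 1
  0+0+1 = 1
  0+1 = 1
  1+0 = 1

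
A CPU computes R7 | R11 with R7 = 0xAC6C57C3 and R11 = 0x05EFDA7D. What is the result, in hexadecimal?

OR each hex digit independently (no carries):
  A|0=A, C|5=D, 6|E=E, C|F=F, 5|D=D, 7|A=F, C|7=F, 3|D=F

0xADEFDFFF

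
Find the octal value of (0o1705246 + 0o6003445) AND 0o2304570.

0o2300510

Add column by column in base 8, right to left:
  6+5 = 3 carry 1
  4+4+1 = 1 carry 1
  2+4+1 = 7
  5+3 = 0 carry 1
  0+0+1 = 1
  7+0 = 7
  1+6 = 7
Sum = 0o7710713; now AND with 0o2304570:
  7&2=2, 7&3=3, 1&0=0, 0&4=0, 7&5=5, 1&7=1, 3&0=0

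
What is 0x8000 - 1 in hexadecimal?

0x7FFF

The trailing 3 digits are 0, so subtracting 1 borrows through: they become F and the next digit up decrements.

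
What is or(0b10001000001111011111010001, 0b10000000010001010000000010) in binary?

0b10001000011111011111010011

OR bit by bit (1 where either bit is 1):
  10001000001111011111010001
| 10000000010001010000000010
= 10001000011111011111010011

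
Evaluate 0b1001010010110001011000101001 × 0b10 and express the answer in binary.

0b10010100101100010110001010010

Multiply each base-2 digit by 2, carrying:
  1×2 = 2 → write 0 carry 1
  0×2+1 = 1 → write 1
  0×2 = 0 → write 0
  1×2 = 2 → write 0 carry 1
  0×2+1 = 1 → write 1
  1×2 = 2 → write 0 carry 1
  0×2+1 = 1 → write 1
  0×2 = 0 → write 0
  0×2 = 0 → write 0
  1×2 = 2 → write 0 carry 1
  1×2+1 = 3 → write 1 carry 1
  0×2+1 = 1 → write 1
  1×2 = 2 → write 0 carry 1
  0×2+1 = 1 → write 1
  0×2 = 0 → write 0
  0×2 = 0 → write 0
  1×2 = 2 → write 0 carry 1
  1×2+1 = 3 → write 1 carry 1
  0×2+1 = 1 → write 1
  1×2 = 2 → write 0 carry 1
  0×2+1 = 1 → write 1
  0×2 = 0 → write 0
  1×2 = 2 → write 0 carry 1
  0×2+1 = 1 → write 1
  1×2 = 2 → write 0 carry 1
  0×2+1 = 1 → write 1
  0×2 = 0 → write 0
  1×2 = 2 → write 0 carry 1
  remaining carry: 1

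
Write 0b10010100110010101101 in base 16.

Group the bits into nibbles: 1001 0100 1100 1010 1101 → 94CAD.

0x94CAD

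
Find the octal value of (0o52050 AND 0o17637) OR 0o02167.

0o12177

0o52050 AND 0o17637 = 0o12010.
Then OR with 0o02167.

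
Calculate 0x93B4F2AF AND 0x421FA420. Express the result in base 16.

0x0214A020

AND each hex digit independently (no carries):
  9&4=0, 3&2=2, B&1=1, 4&F=4, F&A=A, 2&4=0, A&2=2, F&0=0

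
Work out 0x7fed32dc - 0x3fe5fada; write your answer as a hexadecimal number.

0x40073802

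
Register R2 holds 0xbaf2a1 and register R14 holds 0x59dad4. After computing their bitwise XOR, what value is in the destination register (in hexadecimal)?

0xe32875

XOR each hex digit independently (no carries):
  b^5=e, a^9=3, f^d=2, 2^a=8, a^d=7, 1^4=5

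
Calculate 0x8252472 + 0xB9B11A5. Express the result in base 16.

Add column by column in base 16, right to left:
  2+5 = 7
  7+A = 1 carry 1
  4+1+1 = 6
  2+1 = 3
  5+B = 0 carry 1
  2+9+1 = C
  8+B = 3 carry 1
  final carry 1

0x13C03617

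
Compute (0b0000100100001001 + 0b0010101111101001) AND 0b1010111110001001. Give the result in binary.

Add column by column in base 2, right to left:
  1+1 = 0 carry 1
  0+0+1 = 1
  0+0 = 0
  1+1 = 0 carry 1
  0+0+1 = 1
  0+1 = 1
  0+1 = 1
  0+1 = 1
  1+1 = 0 carry 1
  0+1+1 = 0 carry 1
  0+0+1 = 1
  1+1 = 0 carry 1
  0+0+1 = 1
  0+1 = 1
Sum = 0b11010011110010; now AND with 0b1010111110001001:
  0011010011110010
& 1010111110001001
= 0010010010000000

0b10010010000000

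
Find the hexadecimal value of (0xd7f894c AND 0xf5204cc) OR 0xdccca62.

0xddeca6e

0xd7f894c AND 0xf5204cc = 0xd52004c.
Then OR with 0xdccca62.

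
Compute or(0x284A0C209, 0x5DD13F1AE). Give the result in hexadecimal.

0x7DDB3F3AF

OR each hex digit independently (no carries):
  2|5=7, 8|D=D, 4|D=D, A|1=B, 0|3=3, C|F=F, 2|1=3, 0|A=A, 9|E=F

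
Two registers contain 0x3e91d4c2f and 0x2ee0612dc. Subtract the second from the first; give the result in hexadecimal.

Subtract column by column in base 16:
  f-c → 3
  2-d → 5 (borrow)
  c-2-1 → 9
  4-1 → 3
  d-6 → 7
  1-0 → 1
  9-e → b (borrow)
  e-e-1 → f (borrow)
  3-2-1 → 0

0xfb173953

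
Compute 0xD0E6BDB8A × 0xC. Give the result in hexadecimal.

0x9CAD0E4A78

Multiply each base-16 digit by 12, carrying:
  A×12 = 120 → write 8 carry 7
  8×12+7 = 103 → write 7 carry 6
  B×12+6 = 138 → write A carry 8
  D×12+8 = 164 → write 4 carry 10
  B×12+10 = 142 → write E carry 8
  6×12+8 = 80 → write 0 carry 5
  E×12+5 = 173 → write D carry 10
  0×12+10 = 10 → write A
  D×12 = 156 → write C carry 9
  remaining carry: 9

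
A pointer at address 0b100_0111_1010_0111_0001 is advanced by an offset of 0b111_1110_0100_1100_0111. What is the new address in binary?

0b11000101111100111000

Add column by column in base 2, right to left:
  1+1 = 0 carry 1
  0+1+1 = 0 carry 1
  0+1+1 = 0 carry 1
  0+0+1 = 1
  1+0 = 1
  1+0 = 1
  1+1 = 0 carry 1
  0+1+1 = 0 carry 1
  0+0+1 = 1
  1+0 = 1
  0+1 = 1
  1+0 = 1
  1+0 = 1
  1+1 = 0 carry 1
  1+1+1 = 1 carry 1
  0+1+1 = 0 carry 1
  0+1+1 = 0 carry 1
  0+1+1 = 0 carry 1
  1+1+1 = 1 carry 1
  final carry 1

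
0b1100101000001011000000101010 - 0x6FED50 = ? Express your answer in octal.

0b1100101000001011000000101010 = 0o1450130052 in octal.
0x6FED50 = 0o33766520 in octal.
Subtract column by column in base 8:
  2-0 → 2
  5-2 → 3
  0-5 → 3 (borrow)
  0-6-1 → 1 (borrow)
  3-6-1 → 4 (borrow)
  1-7-1 → 1 (borrow)
  0-3-1 → 4 (borrow)
  5-3-1 → 1
  4-0 → 4
  1-0 → 1

0o1414141332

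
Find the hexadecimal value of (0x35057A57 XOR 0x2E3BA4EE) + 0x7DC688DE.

0x99056797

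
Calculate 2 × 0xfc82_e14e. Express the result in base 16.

Multiply each base-16 digit by 2, carrying:
  e×2 = 28 → write c carry 1
  4×2+1 = 9 → write 9
  1×2 = 2 → write 2
  e×2 = 28 → write c carry 1
  2×2+1 = 5 → write 5
  8×2 = 16 → write 0 carry 1
  c×2+1 = 25 → write 9 carry 1
  f×2+1 = 31 → write f carry 1
  remaining carry: 1

0x1f905c29c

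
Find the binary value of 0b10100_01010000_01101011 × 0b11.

Multiply each base-2 digit by 3, carrying:
  1×3 = 3 → write 1 carry 1
  1×3+1 = 4 → write 0 carry 2
  0×3+2 = 2 → write 0 carry 1
  1×3+1 = 4 → write 0 carry 2
  0×3+2 = 2 → write 0 carry 1
  1×3+1 = 4 → write 0 carry 2
  1×3+2 = 5 → write 1 carry 2
  0×3+2 = 2 → write 0 carry 1
  0×3+1 = 1 → write 1
  0×3 = 0 → write 0
  0×3 = 0 → write 0
  0×3 = 0 → write 0
  1×3 = 3 → write 1 carry 1
  0×3+1 = 1 → write 1
  1×3 = 3 → write 1 carry 1
  0×3+1 = 1 → write 1
  0×3 = 0 → write 0
  0×3 = 0 → write 0
  1×3 = 3 → write 1 carry 1
  0×3+1 = 1 → write 1
  1×3 = 3 → write 1 carry 1
  remaining carry: 1

0b1111001111000101000001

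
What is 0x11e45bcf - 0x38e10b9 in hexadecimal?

Subtract column by column in base 16:
  f-9 → 6
  c-b → 1
  b-0 → b
  5-1 → 4
  4-e → 6 (borrow)
  e-8-1 → 5
  1-3 → e (borrow)
  1-0-1 → 0

0xe564b16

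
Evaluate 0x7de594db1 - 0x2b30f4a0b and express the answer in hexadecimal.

0x52b4a03a6

Subtract column by column in base 16:
  1-b → 6 (borrow)
  b-0-1 → a
  d-a → 3
  4-4 → 0
  9-f → a (borrow)
  5-0-1 → 4
  e-3 → b
  d-b → 2
  7-2 → 5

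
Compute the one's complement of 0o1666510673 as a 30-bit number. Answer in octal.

0o6111267104

Each oct digit d becomes 7−d:
  1→6, 6→1, 6→1, 6→1, 5→2, 1→6, 0→7, 6→1, 7→0, 3→4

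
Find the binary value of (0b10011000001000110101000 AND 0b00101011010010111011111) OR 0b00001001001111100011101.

0b10011000001000110101000 AND 0b00101011010010111011111 = 0b00001000000000110001000.
Then OR with 0b00001001001111100011101.

0b1001001111110011101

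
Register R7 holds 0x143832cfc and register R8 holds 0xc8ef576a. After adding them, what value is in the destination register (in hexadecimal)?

0x20c728466

Add column by column in base 16, right to left:
  c+a = 6 carry 1
  f+6+1 = 6 carry 1
  c+7+1 = 4 carry 1
  2+5+1 = 8
  3+f = 2 carry 1
  8+e+1 = 7 carry 1
  3+8+1 = c
  4+c = 0 carry 1
  1+0+1 = 2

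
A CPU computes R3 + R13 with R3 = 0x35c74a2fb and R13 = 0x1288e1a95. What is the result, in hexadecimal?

0x48502bd90

Add column by column in base 16, right to left:
  b+5 = 0 carry 1
  f+9+1 = 9 carry 1
  2+a+1 = d
  a+1 = b
  4+e = 2 carry 1
  7+8+1 = 0 carry 1
  c+8+1 = 5 carry 1
  5+2+1 = 8
  3+1 = 4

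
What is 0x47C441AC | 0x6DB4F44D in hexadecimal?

0x6FF4F5ED

OR each hex digit independently (no carries):
  4|6=6, 7|D=F, C|B=F, 4|4=4, 4|F=F, 1|4=5, A|4=E, C|D=D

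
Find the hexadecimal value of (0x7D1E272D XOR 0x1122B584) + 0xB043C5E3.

First 0x7D1E272D XOR 0x1122B584 = 0x6C3C92A9.
Add column by column in base 16, right to left:
  9+3 = C
  A+E = 8 carry 1
  2+5+1 = 8
  9+C = 5 carry 1
  C+3+1 = 0 carry 1
  3+4+1 = 8
  C+0 = C
  6+B = 1 carry 1
  final carry 1

0x11C80588C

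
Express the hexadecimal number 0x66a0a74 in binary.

0b110011010100000101001110100

Expand each hex digit to 4 bits: 6=0110 6=0110 a=1010 0=0000 a=1010 7=0111 4=0100.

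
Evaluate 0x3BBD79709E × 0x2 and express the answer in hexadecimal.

0x777AF2E13C

Multiply each base-16 digit by 2, carrying:
  E×2 = 28 → write C carry 1
  9×2+1 = 19 → write 3 carry 1
  0×2+1 = 1 → write 1
  7×2 = 14 → write E
  9×2 = 18 → write 2 carry 1
  7×2+1 = 15 → write F
  D×2 = 26 → write A carry 1
  B×2+1 = 23 → write 7 carry 1
  B×2+1 = 23 → write 7 carry 1
  3×2+1 = 7 → write 7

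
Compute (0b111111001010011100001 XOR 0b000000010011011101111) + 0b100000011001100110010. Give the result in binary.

0b1011111110010101000000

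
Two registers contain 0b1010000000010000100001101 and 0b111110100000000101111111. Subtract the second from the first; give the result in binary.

0b10001100001111110001110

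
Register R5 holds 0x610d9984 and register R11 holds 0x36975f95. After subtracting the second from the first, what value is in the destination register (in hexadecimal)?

Subtract column by column in base 16:
  4-5 → f (borrow)
  8-9-1 → e (borrow)
  9-f-1 → 9 (borrow)
  9-5-1 → 3
  d-7 → 6
  0-9 → 7 (borrow)
  1-6-1 → a (borrow)
  6-3-1 → 2

0x2a7639ef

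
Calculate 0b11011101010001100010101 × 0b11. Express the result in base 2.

0b1010010111110100100111111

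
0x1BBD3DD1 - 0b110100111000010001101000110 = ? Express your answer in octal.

0x1BBD3DD1 = 0o3357236721 in octal.
0b110100111000010001101000110 = 0o647021506 in octal.
Subtract column by column in base 8:
  1-6 → 3 (borrow)
  2-0-1 → 1
  7-5 → 2
  6-1 → 5
  3-2 → 1
  2-0 → 2
  7-7 → 0
  5-4 → 1
  3-6 → 5 (borrow)
  3-0-1 → 2

0o2510215213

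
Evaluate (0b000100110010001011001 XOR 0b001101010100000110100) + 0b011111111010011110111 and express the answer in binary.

First 0b000100110010001011001 XOR 0b001101010100000110100 = 0b001001100110001101101.
Add column by column in base 2, right to left:
  1+1 = 0 carry 1
  0+1+1 = 0 carry 1
  1+1+1 = 1 carry 1
  1+0+1 = 0 carry 1
  0+1+1 = 0 carry 1
  1+1+1 = 1 carry 1
  1+1+1 = 1 carry 1
  0+1+1 = 0 carry 1
  0+0+1 = 1
  0+0 = 0
  1+1 = 0 carry 1
  1+0+1 = 0 carry 1
  0+1+1 = 0 carry 1
  0+1+1 = 0 carry 1
  1+1+1 = 1 carry 1
  1+1+1 = 1 carry 1
  0+1+1 = 0 carry 1
  0+1+1 = 0 carry 1
  1+1+1 = 1 carry 1
  0+1+1 = 0 carry 1
  final carry 1

0b101001100000101100100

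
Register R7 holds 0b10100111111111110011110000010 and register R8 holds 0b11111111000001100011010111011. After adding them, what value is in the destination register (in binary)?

0b110100111000001010111000111101

Add column by column in base 2, right to left:
  0+1 = 1
  1+1 = 0 carry 1
  0+0+1 = 1
  0+1 = 1
  0+1 = 1
  0+1 = 1
  0+0 = 0
  1+1 = 0 carry 1
  1+0+1 = 0 carry 1
  1+1+1 = 1 carry 1
  1+1+1 = 1 carry 1
  0+0+1 = 1
  0+0 = 0
  1+0 = 1
  1+1 = 0 carry 1
  1+1+1 = 1 carry 1
  1+0+1 = 0 carry 1
  1+0+1 = 0 carry 1
  1+0+1 = 0 carry 1
  1+0+1 = 0 carry 1
  1+0+1 = 0 carry 1
  1+1+1 = 1 carry 1
  1+1+1 = 1 carry 1
  1+1+1 = 1 carry 1
  0+1+1 = 0 carry 1
  0+1+1 = 0 carry 1
  1+1+1 = 1 carry 1
  0+1+1 = 0 carry 1
  1+1+1 = 1 carry 1
  final carry 1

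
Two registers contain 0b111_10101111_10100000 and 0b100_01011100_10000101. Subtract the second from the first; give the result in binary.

0b110101001100011011

Subtract column by column in base 2:
  0-1 → 1 (borrow)
  0-0-1 → 1 (borrow)
  0-1-1 → 0 (borrow)
  0-0-1 → 1 (borrow)
  0-0-1 → 1 (borrow)
  1-0-1 → 0
  0-0 → 0
  1-1 → 0
  1-0 → 1
  1-0 → 1
  1-1 → 0
  1-1 → 0
  0-1 → 1 (borrow)
  1-0-1 → 0
  0-1 → 1 (borrow)
  1-0-1 → 0
  1-0 → 1
  1-0 → 1
  1-1 → 0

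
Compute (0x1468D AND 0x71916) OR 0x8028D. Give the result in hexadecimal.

0x1468D AND 0x71916 = 0x10004.
Then OR with 0x8028D.

0x9028D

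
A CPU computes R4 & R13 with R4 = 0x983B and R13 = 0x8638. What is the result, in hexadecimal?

0x8038

AND each hex digit independently (no carries):
  9&8=8, 8&6=0, 3&3=3, B&8=8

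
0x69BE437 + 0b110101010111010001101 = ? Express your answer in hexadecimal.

0b110101010111010001101 = 0x1AAE8D in hexadecimal.
Add column by column in base 16, right to left:
  7+D = 4 carry 1
  3+8+1 = C
  4+E = 2 carry 1
  E+A+1 = 9 carry 1
  B+A+1 = 6 carry 1
  9+1+1 = B
  6+0 = 6

0x6B692C4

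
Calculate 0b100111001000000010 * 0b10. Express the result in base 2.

Multiply each base-2 digit by 2, carrying:
  0×2 = 0 → write 0
  1×2 = 2 → write 0 carry 1
  0×2+1 = 1 → write 1
  0×2 = 0 → write 0
  0×2 = 0 → write 0
  0×2 = 0 → write 0
  0×2 = 0 → write 0
  0×2 = 0 → write 0
  0×2 = 0 → write 0
  1×2 = 2 → write 0 carry 1
  0×2+1 = 1 → write 1
  0×2 = 0 → write 0
  1×2 = 2 → write 0 carry 1
  1×2+1 = 3 → write 1 carry 1
  1×2+1 = 3 → write 1 carry 1
  0×2+1 = 1 → write 1
  0×2 = 0 → write 0
  1×2 = 2 → write 0 carry 1
  remaining carry: 1

0b1001110010000000100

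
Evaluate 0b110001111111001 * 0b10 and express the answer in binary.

0b1100011111110010

Multiply each base-2 digit by 2, carrying:
  1×2 = 2 → write 0 carry 1
  0×2+1 = 1 → write 1
  0×2 = 0 → write 0
  1×2 = 2 → write 0 carry 1
  1×2+1 = 3 → write 1 carry 1
  1×2+1 = 3 → write 1 carry 1
  1×2+1 = 3 → write 1 carry 1
  1×2+1 = 3 → write 1 carry 1
  1×2+1 = 3 → write 1 carry 1
  1×2+1 = 3 → write 1 carry 1
  0×2+1 = 1 → write 1
  0×2 = 0 → write 0
  0×2 = 0 → write 0
  1×2 = 2 → write 0 carry 1
  1×2+1 = 3 → write 1 carry 1
  remaining carry: 1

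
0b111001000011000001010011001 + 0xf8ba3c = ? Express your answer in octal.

0o1006436325

0b111001000011000001010011001 = 0o710301231 in octal.
0xf8ba3c = 0o76135074 in octal.
Add column by column in base 8, right to left:
  1+4 = 5
  3+7 = 2 carry 1
  2+0+1 = 3
  1+5 = 6
  0+3 = 3
  3+1 = 4
  0+6 = 6
  1+7 = 0 carry 1
  7+0+1 = 0 carry 1
  final carry 1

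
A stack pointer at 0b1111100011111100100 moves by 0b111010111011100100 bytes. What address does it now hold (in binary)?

0b10110111011011001000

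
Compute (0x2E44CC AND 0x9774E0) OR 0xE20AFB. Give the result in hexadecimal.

0x2E44CC AND 0x9774E0 = 0x0644C0.
Then OR with 0xE20AFB.

0xE64EFB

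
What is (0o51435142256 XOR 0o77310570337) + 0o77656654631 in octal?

0o126604307012

First 0o51435142256 XOR 0o77310570337 = 0o26725432161.
Add column by column in base 8, right to left:
  1+1 = 2
  6+3 = 1 carry 1
  1+6+1 = 0 carry 1
  2+4+1 = 7
  3+5 = 0 carry 1
  4+6+1 = 3 carry 1
  5+6+1 = 4 carry 1
  2+5+1 = 0 carry 1
  7+6+1 = 6 carry 1
  6+7+1 = 6 carry 1
  2+7+1 = 2 carry 1
  final carry 1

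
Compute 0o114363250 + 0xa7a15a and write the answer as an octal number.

0o166304002

0xa7a15a = 0o51720532 in octal.
Add column by column in base 8, right to left:
  0+2 = 2
  5+3 = 0 carry 1
  2+5+1 = 0 carry 1
  3+0+1 = 4
  6+2 = 0 carry 1
  3+7+1 = 3 carry 1
  4+1+1 = 6
  1+5 = 6
  1+0 = 1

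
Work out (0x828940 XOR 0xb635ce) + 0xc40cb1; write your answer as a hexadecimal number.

First 0x828940 XOR 0xb635ce = 0x34bc8e.
Add column by column in base 16, right to left:
  e+1 = f
  8+b = 3 carry 1
  c+c+1 = 9 carry 1
  b+0+1 = c
  4+4 = 8
  3+c = f

0xf8c93f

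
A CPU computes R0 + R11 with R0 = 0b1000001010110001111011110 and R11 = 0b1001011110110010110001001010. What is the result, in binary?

0b1010100000001001000000101000

Add column by column in base 2, right to left:
  0+0 = 0
  1+1 = 0 carry 1
  1+0+1 = 0 carry 1
  1+1+1 = 1 carry 1
  1+0+1 = 0 carry 1
  0+0+1 = 1
  1+1 = 0 carry 1
  1+0+1 = 0 carry 1
  1+0+1 = 0 carry 1
  1+0+1 = 0 carry 1
  0+1+1 = 0 carry 1
  0+1+1 = 0 carry 1
  0+0+1 = 1
  1+1 = 0 carry 1
  1+0+1 = 0 carry 1
  0+0+1 = 1
  1+1 = 0 carry 1
  0+1+1 = 0 carry 1
  1+0+1 = 0 carry 1
  0+1+1 = 0 carry 1
  0+1+1 = 0 carry 1
  0+1+1 = 0 carry 1
  0+1+1 = 0 carry 1
  0+0+1 = 1
  1+1 = 0 carry 1
  0+0+1 = 1
  0+0 = 0
  0+1 = 1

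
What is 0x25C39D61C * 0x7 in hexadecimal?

0x108594DAC4

Multiply each base-16 digit by 7, carrying:
  C×7 = 84 → write 4 carry 5
  1×7+5 = 12 → write C
  6×7 = 42 → write A carry 2
  D×7+2 = 93 → write D carry 5
  9×7+5 = 68 → write 4 carry 4
  3×7+4 = 25 → write 9 carry 1
  C×7+1 = 85 → write 5 carry 5
  5×7+5 = 40 → write 8 carry 2
  2×7+2 = 16 → write 0 carry 1
  remaining carry: 1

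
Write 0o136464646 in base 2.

0b1011110100110100110100110

Each octal digit is 3 bits: 1=001 3=011 6=110 4=100 6=110 4=100 6=110 4=100 6=110.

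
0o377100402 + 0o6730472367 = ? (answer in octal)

0o7327572771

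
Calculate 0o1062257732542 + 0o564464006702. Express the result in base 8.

Add column by column in base 8, right to left:
  2+2 = 4
  4+0 = 4
  5+7 = 4 carry 1
  2+6+1 = 1 carry 1
  3+0+1 = 4
  7+0 = 7
  7+4 = 3 carry 1
  5+6+1 = 4 carry 1
  2+4+1 = 7
  2+4 = 6
  6+6 = 4 carry 1
  0+5+1 = 6
  1+0 = 1

0o1646743741444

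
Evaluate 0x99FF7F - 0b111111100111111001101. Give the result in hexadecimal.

0x7A2FB2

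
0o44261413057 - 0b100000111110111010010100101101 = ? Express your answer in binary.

0b100000001110010100111000100000010

0o44261413057 = 0b100100010110001100001011000101111 in binary.
Subtract column by column in base 2:
  1-1 → 0
  1-0 → 1
  1-1 → 0
  1-1 → 0
  0-0 → 0
  1-1 → 0
  0-0 → 0
  0-0 → 0
  0-1 → 1 (borrow)
  1-0-1 → 0
  1-1 → 0
  0-0 → 0
  1-0 → 1
  0-1 → 1 (borrow)
  0-0-1 → 1 (borrow)
  0-1-1 → 0 (borrow)
  0-1-1 → 0 (borrow)
  1-1-1 → 1 (borrow)
  1-0-1 → 0
  0-1 → 1 (borrow)
  0-1-1 → 0 (borrow)
  0-1-1 → 0 (borrow)
  1-1-1 → 1 (borrow)
  1-1-1 → 1 (borrow)
  0-0-1 → 1 (borrow)
  1-0-1 → 0
  0-0 → 0
  0-0 → 0
  0-0 → 0
  1-1 → 0
  0-0 → 0
  0-0 → 0
  1-0 → 1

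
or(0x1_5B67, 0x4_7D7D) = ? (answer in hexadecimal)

0x57F7F

OR each hex digit independently (no carries):
  1|4=5, 5|7=7, B|D=F, 6|7=7, 7|D=F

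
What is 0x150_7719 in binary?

Expand each hex digit to 4 bits: 1=0001 5=0101 0=0000 7=0111 7=0111 1=0001 9=1001.

0b1010100000111011100011001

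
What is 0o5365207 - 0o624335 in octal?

Subtract column by column in base 8:
  7-5 → 2
  0-3 → 5 (borrow)
  2-3-1 → 6 (borrow)
  5-4-1 → 0
  6-2 → 4
  3-6 → 5 (borrow)
  5-0-1 → 4

0o4540652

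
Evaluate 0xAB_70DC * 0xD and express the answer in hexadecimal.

Multiply each base-16 digit by 13, carrying:
  C×13 = 156 → write C carry 9
  D×13+9 = 178 → write 2 carry 11
  0×13+11 = 11 → write B
  7×13 = 91 → write B carry 5
  B×13+5 = 148 → write 4 carry 9
  A×13+9 = 139 → write B carry 8
  remaining carry: 8

0x8B4BB2C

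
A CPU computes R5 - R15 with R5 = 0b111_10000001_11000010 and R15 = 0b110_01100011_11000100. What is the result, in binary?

0b10001110111111110

Subtract column by column in base 2:
  0-0 → 0
  1-0 → 1
  0-1 → 1 (borrow)
  0-0-1 → 1 (borrow)
  0-0-1 → 1 (borrow)
  0-0-1 → 1 (borrow)
  1-1-1 → 1 (borrow)
  1-1-1 → 1 (borrow)
  1-1-1 → 1 (borrow)
  0-1-1 → 0 (borrow)
  0-0-1 → 1 (borrow)
  0-0-1 → 1 (borrow)
  0-0-1 → 1 (borrow)
  0-1-1 → 0 (borrow)
  0-1-1 → 0 (borrow)
  1-0-1 → 0
  1-0 → 1
  1-1 → 0
  1-1 → 0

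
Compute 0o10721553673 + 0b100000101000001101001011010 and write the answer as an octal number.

0b100000101000001101001011010 = 0o405015132 in octal.
Add column by column in base 8, right to left:
  3+2 = 5
  7+3 = 2 carry 1
  6+1+1 = 0 carry 1
  3+5+1 = 1 carry 1
  5+1+1 = 7
  5+0 = 5
  1+5 = 6
  2+0 = 2
  7+4 = 3 carry 1
  0+0+1 = 1
  1+0 = 1

0o11326571025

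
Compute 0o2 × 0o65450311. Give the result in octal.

0o153120622

Multiply each base-8 digit by 2, carrying:
  1×2 = 2 → write 2
  1×2 = 2 → write 2
  3×2 = 6 → write 6
  0×2 = 0 → write 0
  5×2 = 10 → write 2 carry 1
  4×2+1 = 9 → write 1 carry 1
  5×2+1 = 11 → write 3 carry 1
  6×2+1 = 13 → write 5 carry 1
  remaining carry: 1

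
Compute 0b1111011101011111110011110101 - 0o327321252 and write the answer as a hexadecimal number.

0b1111011101011111110011110101 = 0xf75fcf5 in hexadecimal.
0o327321252 = 0x35da2aa in hexadecimal.
Subtract column by column in base 16:
  5-a → b (borrow)
  f-a-1 → 4
  c-2 → a
  f-a → 5
  5-d → 8 (borrow)
  7-5-1 → 1
  f-3 → c

0xc185a4b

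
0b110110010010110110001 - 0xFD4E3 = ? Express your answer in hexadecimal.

0b110110010010110110001 = 0x1B25B1 in hexadecimal.
Subtract column by column in base 16:
  1-3 → E (borrow)
  B-E-1 → C (borrow)
  5-4-1 → 0
  2-D → 5 (borrow)
  B-F-1 → B (borrow)
  1-0-1 → 0

0xB50CE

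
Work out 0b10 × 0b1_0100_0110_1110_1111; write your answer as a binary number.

0b101000110111011110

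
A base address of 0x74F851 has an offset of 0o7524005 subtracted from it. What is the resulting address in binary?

0b10101100101000001001100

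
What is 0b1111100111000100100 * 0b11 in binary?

Multiply each base-2 digit by 3, carrying:
  0×3 = 0 → write 0
  0×3 = 0 → write 0
  1×3 = 3 → write 1 carry 1
  0×3+1 = 1 → write 1
  0×3 = 0 → write 0
  1×3 = 3 → write 1 carry 1
  0×3+1 = 1 → write 1
  0×3 = 0 → write 0
  0×3 = 0 → write 0
  1×3 = 3 → write 1 carry 1
  1×3+1 = 4 → write 0 carry 2
  1×3+2 = 5 → write 1 carry 2
  0×3+2 = 2 → write 0 carry 1
  0×3+1 = 1 → write 1
  1×3 = 3 → write 1 carry 1
  1×3+1 = 4 → write 0 carry 2
  1×3+2 = 5 → write 1 carry 2
  1×3+2 = 5 → write 1 carry 2
  1×3+2 = 5 → write 1 carry 2
  remaining carry: 10

0b101110110101001101100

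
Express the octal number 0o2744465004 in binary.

0b10111100100100110101000000100

Each octal digit is 3 bits: 2=010 7=111 4=100 4=100 4=100 6=110 5=101 0=000 0=000 4=100.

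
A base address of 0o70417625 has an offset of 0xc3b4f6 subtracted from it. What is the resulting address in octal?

0xc3b4f6 = 0o60732366 in octal.
Subtract column by column in base 8:
  5-6 → 7 (borrow)
  2-6-1 → 3 (borrow)
  6-3-1 → 2
  7-2 → 5
  1-3 → 6 (borrow)
  4-7-1 → 4 (borrow)
  0-0-1 → 7 (borrow)
  7-6-1 → 0

0o7465237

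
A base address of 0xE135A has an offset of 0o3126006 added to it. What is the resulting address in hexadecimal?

0x1ABF60

0o3126006 = 0xCAC06 in hexadecimal.
Add column by column in base 16, right to left:
  A+6 = 0 carry 1
  5+0+1 = 6
  3+C = F
  1+A = B
  E+C = A carry 1
  final carry 1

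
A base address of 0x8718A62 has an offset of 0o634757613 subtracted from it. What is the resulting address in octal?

0x8718A62 = 0o1034305142 in octal.
Subtract column by column in base 8:
  2-3 → 7 (borrow)
  4-1-1 → 2
  1-6 → 3 (borrow)
  5-7-1 → 5 (borrow)
  0-5-1 → 2 (borrow)
  3-7-1 → 3 (borrow)
  4-4-1 → 7 (borrow)
  3-3-1 → 7 (borrow)
  0-6-1 → 1 (borrow)
  1-0-1 → 0

0o177325327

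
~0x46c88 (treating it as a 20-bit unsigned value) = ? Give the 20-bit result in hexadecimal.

0xb9377

Each hex digit d becomes f−d:
  4→b, 6→9, c→3, 8→7, 8→7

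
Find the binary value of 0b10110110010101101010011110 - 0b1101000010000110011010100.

0b1001110000100110111001010

Subtract column by column in base 2:
  0-0 → 0
  1-0 → 1
  1-1 → 0
  1-0 → 1
  1-1 → 0
  0-0 → 0
  0-1 → 1 (borrow)
  1-1-1 → 1 (borrow)
  0-0-1 → 1 (borrow)
  1-0-1 → 0
  0-1 → 1 (borrow)
  1-1-1 → 1 (borrow)
  1-0-1 → 0
  0-0 → 0
  1-0 → 1
  0-0 → 0
  1-1 → 0
  0-0 → 0
  0-0 → 0
  1-0 → 1
  1-0 → 1
  0-1 → 1 (borrow)
  1-0-1 → 0
  1-1 → 0
  0-1 → 1 (borrow)
  1-0-1 → 0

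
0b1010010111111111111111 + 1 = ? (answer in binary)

0b1010011000000000000000

The trailing 15 digits are 1 (max in base 2), so adding 1 cascades: they roll to 0 and the next digit up increments.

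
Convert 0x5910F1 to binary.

Expand each hex digit to 4 bits: 5=0101 9=1001 1=0001 0=0000 F=1111 1=0001.

0b10110010001000011110001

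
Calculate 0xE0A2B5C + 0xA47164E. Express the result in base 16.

0x185141AA

Add column by column in base 16, right to left:
  C+E = A carry 1
  5+4+1 = A
  B+6 = 1 carry 1
  2+1+1 = 4
  A+7 = 1 carry 1
  0+4+1 = 5
  E+A = 8 carry 1
  final carry 1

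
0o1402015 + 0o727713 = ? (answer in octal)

0o2331730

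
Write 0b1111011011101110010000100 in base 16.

0x1EDDC84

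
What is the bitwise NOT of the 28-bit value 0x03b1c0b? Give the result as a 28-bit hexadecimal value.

0xfc4e3f4

Each hex digit d becomes f−d:
  0→f, 3→c, b→4, 1→e, c→3, 0→f, b→4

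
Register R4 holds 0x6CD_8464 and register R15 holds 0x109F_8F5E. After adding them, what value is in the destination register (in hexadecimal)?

0x176D13C2

Add column by column in base 16, right to left:
  4+E = 2 carry 1
  6+5+1 = C
  4+F = 3 carry 1
  8+8+1 = 1 carry 1
  D+F+1 = D carry 1
  C+9+1 = 6 carry 1
  6+0+1 = 7
  0+1 = 1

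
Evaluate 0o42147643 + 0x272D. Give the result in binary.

0o42147643 = 0b100010001100111110100011 in binary.
0x272D = 0b10011100101101 in binary.
Add column by column in base 2, right to left:
  1+1 = 0 carry 1
  1+0+1 = 0 carry 1
  0+1+1 = 0 carry 1
  0+1+1 = 0 carry 1
  0+0+1 = 1
  1+1 = 0 carry 1
  0+0+1 = 1
  1+0 = 1
  1+1 = 0 carry 1
  1+1+1 = 1 carry 1
  1+1+1 = 1 carry 1
  1+0+1 = 0 carry 1
  0+0+1 = 1
  0+1 = 1
  1+0 = 1
  1+0 = 1
  0+0 = 0
  0+0 = 0
  0+0 = 0
  1+0 = 1
  0+0 = 0
  0+0 = 0
  0+0 = 0
  1+0 = 1

0b100010001111011011010000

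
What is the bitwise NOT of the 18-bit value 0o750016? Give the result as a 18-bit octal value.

0o027761

Each oct digit d becomes 7−d:
  7→0, 5→2, 0→7, 0→7, 1→6, 6→1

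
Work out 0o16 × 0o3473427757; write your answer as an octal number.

Multiply each base-8 digit by 14, carrying:
  7×14 = 98 → write 2 carry 12
  5×14+12 = 82 → write 2 carry 10
  7×14+10 = 108 → write 4 carry 13
  7×14+13 = 111 → write 7 carry 13
  2×14+13 = 41 → write 1 carry 5
  4×14+5 = 61 → write 5 carry 7
  3×14+7 = 49 → write 1 carry 6
  7×14+6 = 104 → write 0 carry 13
  4×14+13 = 69 → write 5 carry 8
  3×14+8 = 50 → write 2 carry 6
  remaining carry: 6

0o62501517422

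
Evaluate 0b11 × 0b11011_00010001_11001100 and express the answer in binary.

0b10100010011010101100100

Multiply each base-2 digit by 3, carrying:
  0×3 = 0 → write 0
  0×3 = 0 → write 0
  1×3 = 3 → write 1 carry 1
  1×3+1 = 4 → write 0 carry 2
  0×3+2 = 2 → write 0 carry 1
  0×3+1 = 1 → write 1
  1×3 = 3 → write 1 carry 1
  1×3+1 = 4 → write 0 carry 2
  1×3+2 = 5 → write 1 carry 2
  0×3+2 = 2 → write 0 carry 1
  0×3+1 = 1 → write 1
  0×3 = 0 → write 0
  1×3 = 3 → write 1 carry 1
  0×3+1 = 1 → write 1
  0×3 = 0 → write 0
  0×3 = 0 → write 0
  1×3 = 3 → write 1 carry 1
  1×3+1 = 4 → write 0 carry 2
  0×3+2 = 2 → write 0 carry 1
  1×3+1 = 4 → write 0 carry 2
  1×3+2 = 5 → write 1 carry 2
  remaining carry: 10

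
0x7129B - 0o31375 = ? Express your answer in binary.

0x7129B = 0b1110001001010011011 in binary.
0o31375 = 0b11001011111101 in binary.
Subtract column by column in base 2:
  1-1 → 0
  1-0 → 1
  0-1 → 1 (borrow)
  1-1-1 → 1 (borrow)
  1-1-1 → 1 (borrow)
  0-1-1 → 0 (borrow)
  0-1-1 → 0 (borrow)
  1-1-1 → 1 (borrow)
  0-0-1 → 1 (borrow)
  1-1-1 → 1 (borrow)
  0-0-1 → 1 (borrow)
  0-0-1 → 1 (borrow)
  1-1-1 → 1 (borrow)
  0-1-1 → 0 (borrow)
  0-0-1 → 1 (borrow)
  0-0-1 → 1 (borrow)
  1-0-1 → 0
  1-0 → 1
  1-0 → 1

0b1101101111110011110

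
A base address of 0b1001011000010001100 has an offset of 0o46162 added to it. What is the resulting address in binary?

0b1001111110011111110

0o46162 = 0b100110001110010 in binary.
Add column by column in base 2, right to left:
  0+0 = 0
  0+1 = 1
  1+0 = 1
  1+0 = 1
  0+1 = 1
  0+1 = 1
  0+1 = 1
  1+0 = 1
  0+0 = 0
  0+0 = 0
  0+1 = 1
  0+1 = 1
  1+0 = 1
  1+0 = 1
  0+1 = 1
  1+0 = 1
  0+0 = 0
  0+0 = 0
  1+0 = 1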